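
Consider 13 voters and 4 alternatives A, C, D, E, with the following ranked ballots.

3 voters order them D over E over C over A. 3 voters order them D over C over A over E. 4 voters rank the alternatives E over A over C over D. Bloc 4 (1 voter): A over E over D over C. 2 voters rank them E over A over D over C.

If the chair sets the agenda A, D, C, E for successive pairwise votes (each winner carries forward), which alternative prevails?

E

Round 1: A vs D — 7–6, A advances.
Round 2: A vs C — 7–6, A advances.
Round 3: A vs E — 4–9, E advances.
The agenda winner is E.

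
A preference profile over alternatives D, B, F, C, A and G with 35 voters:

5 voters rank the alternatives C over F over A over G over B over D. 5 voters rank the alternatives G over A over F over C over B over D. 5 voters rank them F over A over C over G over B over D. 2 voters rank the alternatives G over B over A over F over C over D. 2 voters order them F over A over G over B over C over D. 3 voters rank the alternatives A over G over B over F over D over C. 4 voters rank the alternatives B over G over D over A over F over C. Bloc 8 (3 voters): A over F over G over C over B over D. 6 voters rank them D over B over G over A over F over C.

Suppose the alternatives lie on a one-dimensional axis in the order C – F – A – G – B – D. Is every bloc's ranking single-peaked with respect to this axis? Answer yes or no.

Axis positions: C=1, F=2, A=3, G=4, B=5, D=6.
Bloc 1 (peak C at position 1): ranking walks positions 1-2-3-4-5-6, expanding outward from the peak — single-peaked.
Bloc 2 (peak G at position 4): ranking walks positions 4-3-2-1-5-6, expanding outward from the peak — single-peaked.
Bloc 3 (peak F at position 2): ranking walks positions 2-3-1-4-5-6, expanding outward from the peak — single-peaked.
Bloc 4 (peak G at position 4): ranking walks positions 4-5-3-2-1-6, expanding outward from the peak — single-peaked.
Bloc 5 (peak F at position 2): ranking walks positions 2-3-4-5-1-6, expanding outward from the peak — single-peaked.
Bloc 6 (peak A at position 3): ranking walks positions 3-4-5-2-6-1, expanding outward from the peak — single-peaked.
Bloc 7 (peak B at position 5): ranking walks positions 5-4-6-3-2-1, expanding outward from the peak — single-peaked.
Bloc 8 (peak A at position 3): ranking walks positions 3-2-4-1-5-6, expanding outward from the peak — single-peaked.
Bloc 9 (peak D at position 6): ranking walks positions 6-5-4-3-2-1, expanding outward from the peak — single-peaked.
Every ranking is single-peaked on this axis.

yes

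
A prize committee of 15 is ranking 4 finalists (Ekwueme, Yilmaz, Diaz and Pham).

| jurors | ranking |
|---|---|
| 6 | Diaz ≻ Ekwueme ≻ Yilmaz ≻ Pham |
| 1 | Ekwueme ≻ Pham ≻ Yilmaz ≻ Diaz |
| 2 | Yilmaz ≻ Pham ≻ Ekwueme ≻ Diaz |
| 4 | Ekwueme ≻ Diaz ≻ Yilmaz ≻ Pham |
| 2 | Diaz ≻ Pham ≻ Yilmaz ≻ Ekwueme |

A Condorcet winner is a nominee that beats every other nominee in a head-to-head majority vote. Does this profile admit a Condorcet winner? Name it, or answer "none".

Pairwise majorities:
Ekwueme–Yilmaz: Ekwueme 11–4.
Ekwueme vs Diaz: Diaz, 8–7.
Ekwueme vs Pham: Ekwueme, 11–4.
Yilmaz vs Diaz: Yilmaz preferred on 1+2 = 3 ballots; Diaz wins 12–3.
Yilmaz vs Pham: Yilmaz wins 12–3.
Diaz vs Pham: 12 to 3, Diaz.
Diaz wins every pairwise contest, so Diaz is the Condorcet winner.

Diaz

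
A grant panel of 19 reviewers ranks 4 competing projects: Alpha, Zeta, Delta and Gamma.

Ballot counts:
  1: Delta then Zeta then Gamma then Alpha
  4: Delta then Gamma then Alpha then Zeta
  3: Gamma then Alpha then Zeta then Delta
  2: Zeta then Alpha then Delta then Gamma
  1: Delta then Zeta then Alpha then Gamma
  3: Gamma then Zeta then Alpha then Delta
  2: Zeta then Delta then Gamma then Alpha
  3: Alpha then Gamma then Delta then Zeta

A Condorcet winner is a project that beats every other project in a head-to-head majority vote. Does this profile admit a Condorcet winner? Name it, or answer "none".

Check each pair by majority over 19 ballots:
Alpha vs Zeta: Alpha is ranked higher on 4+3+3 = 10 ballots, Zeta on 9. Alpha wins 10–9.
Alpha vs Delta: Alpha is ranked higher on 3+2+3+3 = 11 ballots, Delta on 8. Alpha wins 11–8.
Alpha vs Gamma: Gamma wins 13–6.
Zeta vs Delta: Zeta preferred on 3+2+3+2 = 10 ballots; Zeta wins 10–9.
Zeta vs Gamma: Gamma, 13–6.
Delta vs Gamma: 1+4+2+1+2 = 10 for Delta, 9 for Gamma — Delta by 10–9.
Every project loses at least once (Alpha loses to Gamma; Zeta loses to Alpha; Delta loses to Alpha; Gamma loses to Delta). The majority relation contains the cycle Alpha → Delta → Gamma → Alpha, so there is no Condorcet winner.

none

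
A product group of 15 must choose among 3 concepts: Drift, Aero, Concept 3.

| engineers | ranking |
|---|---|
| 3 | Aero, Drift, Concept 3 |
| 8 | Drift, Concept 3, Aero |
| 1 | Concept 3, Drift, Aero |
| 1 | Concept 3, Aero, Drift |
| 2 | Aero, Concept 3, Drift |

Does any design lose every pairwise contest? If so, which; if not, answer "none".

Aero

Head-to-head results (15 engineers):
Drift vs Aero: 9 to 6, Drift.
Drift vs Concept 3: Drift wins 11–4.
Aero vs Concept 3: 5 to 10, Concept 3.
Aero loses to every other design — it is the Condorcet loser.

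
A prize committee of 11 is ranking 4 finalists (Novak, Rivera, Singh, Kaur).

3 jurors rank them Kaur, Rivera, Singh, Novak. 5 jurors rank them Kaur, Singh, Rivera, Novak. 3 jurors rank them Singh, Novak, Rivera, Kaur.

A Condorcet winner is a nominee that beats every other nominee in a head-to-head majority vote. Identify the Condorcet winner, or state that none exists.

Kaur

Pairwise majorities:
Novak vs Rivera: Rivera, 8–3.
Novak–Singh: Singh 11–0.
Novak vs Kaur: 3 to 8, Kaur.
Rivera vs Singh: 3 to 8, Singh.
Rivera vs Kaur: 3 to 8, Kaur.
Singh vs Kaur: Singh preferred on 3 ballots; Kaur wins 8–3.
Kaur beats each of Novak, Rivera, Singh — Kaur is the Condorcet winner.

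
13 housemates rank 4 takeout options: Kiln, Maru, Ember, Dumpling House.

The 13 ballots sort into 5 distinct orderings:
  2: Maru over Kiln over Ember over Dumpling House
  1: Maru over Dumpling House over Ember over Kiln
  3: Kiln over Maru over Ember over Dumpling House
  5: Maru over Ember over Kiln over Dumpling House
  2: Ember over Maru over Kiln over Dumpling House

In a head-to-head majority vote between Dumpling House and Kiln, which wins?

Ballots ranking Dumpling House above Kiln: 1.
Ballots ranking Kiln above Dumpling House: 13 − 1 = 12.
Kiln wins the head-to-head 12–1.

Kiln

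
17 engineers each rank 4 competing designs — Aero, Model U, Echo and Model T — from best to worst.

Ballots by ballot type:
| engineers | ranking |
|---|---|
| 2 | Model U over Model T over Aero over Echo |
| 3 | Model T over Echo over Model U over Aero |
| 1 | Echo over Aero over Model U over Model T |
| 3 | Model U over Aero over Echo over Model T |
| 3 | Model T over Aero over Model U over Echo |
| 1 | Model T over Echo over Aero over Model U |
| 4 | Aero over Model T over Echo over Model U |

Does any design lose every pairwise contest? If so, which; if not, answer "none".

Pairwise majorities:
Aero–Model U: Aero 9–8.
Aero vs Echo: Aero preferred on 2+3+3+4 = 12 ballots; Aero wins 12–5.
Aero vs Model T: 1+3+4 = 8 for Aero, 9 for Model T — Model T by 9–8.
Model U–Echo: Echo 9–8.
Model U vs Model T: 2+1+3 = 6 for Model U, 11 for Model T — Model T by 11–6.
Echo vs Model T: Model T, 13–4.
Model U is beaten in every head-to-head and is the Condorcet loser.

Model U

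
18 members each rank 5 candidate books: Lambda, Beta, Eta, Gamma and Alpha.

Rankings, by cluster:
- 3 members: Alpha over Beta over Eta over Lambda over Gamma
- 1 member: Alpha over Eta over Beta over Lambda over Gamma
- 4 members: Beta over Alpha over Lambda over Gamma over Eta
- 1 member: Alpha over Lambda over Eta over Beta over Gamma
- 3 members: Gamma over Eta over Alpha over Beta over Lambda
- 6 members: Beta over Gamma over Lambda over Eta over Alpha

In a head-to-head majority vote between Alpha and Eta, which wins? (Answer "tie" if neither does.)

tie

Ballots ranking Alpha above Eta: 3 + 1 + 4 + 1 = 9.
Ballots ranking Eta above Alpha: 18 − 9 = 9.
9–9: the pair ties.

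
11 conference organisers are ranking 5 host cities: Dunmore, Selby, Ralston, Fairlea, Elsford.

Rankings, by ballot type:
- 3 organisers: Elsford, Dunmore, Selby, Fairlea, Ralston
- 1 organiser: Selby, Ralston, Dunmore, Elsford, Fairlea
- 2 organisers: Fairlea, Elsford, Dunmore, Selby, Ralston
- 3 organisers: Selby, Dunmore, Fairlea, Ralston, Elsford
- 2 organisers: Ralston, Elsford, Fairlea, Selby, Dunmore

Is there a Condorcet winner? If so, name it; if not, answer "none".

Pairwise majorities:
Dunmore vs Selby: Selby, 6–5.
Dunmore–Ralston: Dunmore 8–3.
Dunmore vs Fairlea: Dunmore wins 7–4.
Dunmore vs Elsford: Elsford wins 7–4.
Selby vs Ralston: Selby, 9–2.
Selby vs Fairlea: Selby wins 7–4.
Selby vs Elsford: Elsford, 7–4.
Ralston vs Fairlea: Fairlea, 8–3.
Ralston vs Elsford: Ralston wins 6–5.
Fairlea–Elsford: Elsford 6–5.
Every city loses at least once (Dunmore loses to Selby; Selby loses to Elsford; Ralston loses to Dunmore; Fairlea loses to Dunmore; Elsford loses to Ralston). The majority relation contains the cycle Dunmore beats Ralston beats Elsford beats Dunmore, so there is no Condorcet winner.

none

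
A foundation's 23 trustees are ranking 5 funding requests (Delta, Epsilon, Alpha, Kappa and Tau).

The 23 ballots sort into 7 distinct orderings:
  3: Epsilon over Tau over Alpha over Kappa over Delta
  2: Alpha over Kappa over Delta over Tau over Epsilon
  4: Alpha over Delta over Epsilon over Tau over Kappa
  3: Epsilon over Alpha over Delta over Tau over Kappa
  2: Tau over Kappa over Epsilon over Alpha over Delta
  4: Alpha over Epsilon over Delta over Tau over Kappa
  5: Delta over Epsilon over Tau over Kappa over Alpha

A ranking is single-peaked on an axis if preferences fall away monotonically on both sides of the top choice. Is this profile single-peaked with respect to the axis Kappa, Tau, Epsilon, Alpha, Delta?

Axis positions: Kappa=1, Tau=2, Epsilon=3, Alpha=4, Delta=5.
Faction 1 (peak Epsilon at position 3): ranking walks positions 3-2-4-1-5, expanding outward from the peak — single-peaked.
Faction 2: ranking walks positions 4-1-5-2-3; Kappa is ranked above Epsilon even though Epsilon lies between Kappa and the peak Alpha on the axis — preferences dip and rise again. Not single-peaked.
Faction 3 (peak Alpha at position 4): ranking walks positions 4-5-3-2-1, expanding outward from the peak — single-peaked.
Faction 4 (peak Epsilon at position 3): ranking walks positions 3-4-5-2-1, expanding outward from the peak — single-peaked.
Faction 5 (peak Tau at position 2): ranking walks positions 2-1-3-4-5, expanding outward from the peak — single-peaked.
Faction 6 (peak Alpha at position 4): ranking walks positions 4-3-5-2-1, expanding outward from the peak — single-peaked.
Faction 7: ranking walks positions 5-3-2-1-4; Epsilon is ranked above Alpha even though Alpha lies between Epsilon and the peak Delta on the axis — preferences dip and rise again. Not single-peaked.
Faction 2 violates single-peakedness, so the profile is not single-peaked on this axis.

no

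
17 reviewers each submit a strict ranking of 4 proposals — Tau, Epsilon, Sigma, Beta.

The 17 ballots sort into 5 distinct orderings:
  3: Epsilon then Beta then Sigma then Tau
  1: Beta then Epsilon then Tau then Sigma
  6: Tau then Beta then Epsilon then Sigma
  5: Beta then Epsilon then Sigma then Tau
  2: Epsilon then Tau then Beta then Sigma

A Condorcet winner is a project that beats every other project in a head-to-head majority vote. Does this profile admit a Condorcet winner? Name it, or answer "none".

Beta

Check each pair by majority over 17 ballots:
Tau–Epsilon: Epsilon 11–6.
Tau vs Sigma: Tau, 9–8.
Tau vs Beta: Beta, 9–8.
Epsilon vs Sigma: Epsilon wins 17–0.
Epsilon vs Beta: Beta, 12–5.
Sigma vs Beta: Beta, 17–0.
Beta beats each of Tau, Epsilon, Sigma — Beta is the Condorcet winner.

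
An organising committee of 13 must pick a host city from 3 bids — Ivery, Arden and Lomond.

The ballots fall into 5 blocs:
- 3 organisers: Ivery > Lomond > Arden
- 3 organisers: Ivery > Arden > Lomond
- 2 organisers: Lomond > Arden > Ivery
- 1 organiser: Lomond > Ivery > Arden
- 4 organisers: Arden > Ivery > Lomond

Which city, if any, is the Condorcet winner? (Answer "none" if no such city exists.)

Ivery

Check each pair by majority over 13 ballots:
Ivery vs Arden: Ivery preferred on 3+3+1 = 7 ballots; Ivery wins 7–6.
Ivery vs Lomond: Ivery wins 10–3.
Arden vs Lomond: Arden is ranked higher on 3+4 = 7 ballots, Lomond on 6. Arden wins 7–6.
Ivery wins every pairwise contest, so Ivery is the Condorcet winner.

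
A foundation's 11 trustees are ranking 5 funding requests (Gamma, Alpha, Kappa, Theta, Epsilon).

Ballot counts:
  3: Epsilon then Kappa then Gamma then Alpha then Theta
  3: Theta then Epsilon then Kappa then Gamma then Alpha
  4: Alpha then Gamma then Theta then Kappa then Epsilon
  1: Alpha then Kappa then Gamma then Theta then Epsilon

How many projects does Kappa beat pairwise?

2

Kappa against each rival (11 reviewers):
Kappa vs Gamma: Kappa preferred on 3+3+1 = 7 ballots; Kappa wins 7–4.
Kappa vs Alpha: 3+3 = 6 for Kappa, 5 for Alpha — Kappa by 6–5.
Kappa vs Theta: Kappa preferred on 3+1 = 4 ballots; Theta wins 7–4.
Kappa vs Epsilon: Kappa preferred on 4+1 = 5 ballots; Epsilon wins 6–5.
Kappa beats Gamma, Alpha; loses to Theta, Epsilon — 2 pairwise wins.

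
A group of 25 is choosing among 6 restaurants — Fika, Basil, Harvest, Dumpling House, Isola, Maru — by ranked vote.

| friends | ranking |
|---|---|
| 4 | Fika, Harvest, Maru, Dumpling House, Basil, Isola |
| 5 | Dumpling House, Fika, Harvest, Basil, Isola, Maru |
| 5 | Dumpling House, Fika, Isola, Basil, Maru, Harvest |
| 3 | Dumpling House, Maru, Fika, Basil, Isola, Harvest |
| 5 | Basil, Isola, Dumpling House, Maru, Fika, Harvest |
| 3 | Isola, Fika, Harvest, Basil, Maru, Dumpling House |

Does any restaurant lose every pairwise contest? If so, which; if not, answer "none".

Harvest

Head-to-head results (25 friends):
Fika–Basil: Fika 20–5.
Fika vs Harvest: Fika, 25–0.
Fika vs Dumpling House: Fika preferred on 4+3 = 7 ballots; Dumpling House wins 18–7.
Fika vs Isola: Fika is ranked higher on 4+5+5+3 = 17 ballots, Isola on 8. Fika wins 17–8.
Fika vs Maru: Fika wins 17–8.
Basil vs Harvest: 5+3+5 = 13 for Basil, 12 for Harvest — Basil by 13–12.
Basil–Dumpling House: Dumpling House 17–8.
Basil vs Isola: Basil, 17–8.
Basil–Maru: Basil 18–7.
Harvest vs Dumpling House: 7 to 18, Dumpling House.
Harvest vs Isola: Isola, 16–9.
Harvest–Maru: Maru 13–12.
Dumpling House–Isola: Dumpling House 17–8.
Dumpling House vs Maru: Dumpling House wins 18–7.
Isola vs Maru: 5+5+5+3 = 18 for Isola, 7 for Maru — Isola by 18–7.
Harvest loses to every other restaurant — it is the Condorcet loser.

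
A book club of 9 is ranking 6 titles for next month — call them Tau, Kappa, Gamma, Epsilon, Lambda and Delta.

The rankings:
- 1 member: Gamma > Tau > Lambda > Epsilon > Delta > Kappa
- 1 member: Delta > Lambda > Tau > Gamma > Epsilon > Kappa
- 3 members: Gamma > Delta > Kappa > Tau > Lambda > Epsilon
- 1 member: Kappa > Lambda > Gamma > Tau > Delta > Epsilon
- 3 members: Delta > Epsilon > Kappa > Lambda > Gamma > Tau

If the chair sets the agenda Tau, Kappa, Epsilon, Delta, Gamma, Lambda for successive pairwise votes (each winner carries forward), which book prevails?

Round 1: Tau vs Kappa — 2–7, Kappa advances.
Round 2: Kappa vs Epsilon — 4–5, Epsilon advances.
Round 3: Epsilon vs Delta — 1–8, Delta advances.
Round 4: Delta vs Gamma — 4–5, Gamma advances.
Round 5: Gamma vs Lambda — 4–5, Lambda advances.
The agenda winner is Lambda.

Lambda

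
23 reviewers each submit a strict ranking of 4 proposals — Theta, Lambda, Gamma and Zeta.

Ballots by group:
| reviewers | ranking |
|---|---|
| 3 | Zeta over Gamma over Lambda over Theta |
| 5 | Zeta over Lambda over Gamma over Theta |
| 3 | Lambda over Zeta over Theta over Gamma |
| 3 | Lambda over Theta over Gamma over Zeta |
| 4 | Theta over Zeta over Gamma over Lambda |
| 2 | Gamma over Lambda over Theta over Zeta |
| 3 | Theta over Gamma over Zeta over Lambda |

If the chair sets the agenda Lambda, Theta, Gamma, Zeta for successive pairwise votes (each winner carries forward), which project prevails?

Zeta

Round 1: Lambda vs Theta — 16–7, Lambda advances.
Round 2: Lambda vs Gamma — 11–12, Gamma advances.
Round 3: Gamma vs Zeta — 8–15, Zeta advances.
The agenda winner is Zeta.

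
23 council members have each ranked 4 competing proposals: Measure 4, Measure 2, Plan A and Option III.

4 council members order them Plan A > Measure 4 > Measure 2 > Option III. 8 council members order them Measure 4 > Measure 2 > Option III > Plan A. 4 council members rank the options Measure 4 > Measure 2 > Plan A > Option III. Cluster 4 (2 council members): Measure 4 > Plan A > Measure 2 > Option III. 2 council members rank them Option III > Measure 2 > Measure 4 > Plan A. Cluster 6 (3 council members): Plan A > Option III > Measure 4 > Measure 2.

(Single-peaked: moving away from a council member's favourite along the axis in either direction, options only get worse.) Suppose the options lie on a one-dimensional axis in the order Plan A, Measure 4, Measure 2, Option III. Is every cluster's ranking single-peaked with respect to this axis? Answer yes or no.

Axis positions: Plan A=1, Measure 4=2, Measure 2=3, Option III=4.
Cluster 1 (peak Plan A at position 1): ranking walks positions 1-2-3-4, expanding outward from the peak — single-peaked.
Cluster 2 (peak Measure 4 at position 2): ranking walks positions 2-3-4-1, expanding outward from the peak — single-peaked.
Cluster 3 (peak Measure 4 at position 2): ranking walks positions 2-3-1-4, expanding outward from the peak — single-peaked.
Cluster 4 (peak Measure 4 at position 2): ranking walks positions 2-1-3-4, expanding outward from the peak — single-peaked.
Cluster 5 (peak Option III at position 4): ranking walks positions 4-3-2-1, expanding outward from the peak — single-peaked.
Cluster 6: ranking walks positions 1-4-2-3; Option III is ranked above Measure 4 even though Measure 4 lies between Option III and the peak Plan A on the axis — preferences dip and rise again. Not single-peaked.
Cluster 6 violates single-peakedness, so the profile is not single-peaked on this axis.

no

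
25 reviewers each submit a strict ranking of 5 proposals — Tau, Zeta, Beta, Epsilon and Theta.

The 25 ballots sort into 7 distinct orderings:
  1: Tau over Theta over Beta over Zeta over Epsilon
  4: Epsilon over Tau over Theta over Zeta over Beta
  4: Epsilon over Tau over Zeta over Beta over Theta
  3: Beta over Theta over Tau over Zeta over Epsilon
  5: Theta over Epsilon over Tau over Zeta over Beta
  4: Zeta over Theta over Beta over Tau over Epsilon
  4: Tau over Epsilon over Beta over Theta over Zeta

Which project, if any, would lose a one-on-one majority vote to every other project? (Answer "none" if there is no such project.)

Beta

Pairwise majorities:
Tau vs Zeta: Tau is ranked higher on 1+4+4+3+5+4 = 21 ballots, Zeta on 4. Tau wins 21–4.
Tau vs Beta: 1+4+4+5+4 = 18 for Tau, 7 for Beta — Tau by 18–7.
Tau vs Epsilon: Epsilon, 13–12.
Tau–Theta: Tau 13–12.
Zeta vs Beta: Zeta, 17–8.
Zeta vs Epsilon: Epsilon, 17–8.
Zeta–Theta: Theta 17–8.
Beta vs Epsilon: Epsilon wins 17–8.
Beta–Theta: Theta 14–11.
Epsilon–Theta: Theta 13–12.
Beta is beaten in every head-to-head and is the Condorcet loser.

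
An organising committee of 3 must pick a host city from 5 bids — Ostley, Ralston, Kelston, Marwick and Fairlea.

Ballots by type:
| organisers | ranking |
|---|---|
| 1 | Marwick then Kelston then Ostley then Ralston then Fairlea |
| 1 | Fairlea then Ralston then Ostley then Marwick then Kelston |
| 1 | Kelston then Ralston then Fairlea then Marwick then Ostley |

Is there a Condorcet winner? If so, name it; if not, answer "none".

Check each pair by majority over 3 ballots:
Ostley–Ralston: Ralston 2–1.
Ostley–Kelston: Kelston 2–1.
Ostley vs Marwick: Ostley is ranked higher on 1 ballot, Marwick on 2. Marwick wins 2–1.
Ostley vs Fairlea: Fairlea, 2–1.
Ralston vs Kelston: Ralston is ranked higher on 1 ballot, Kelston on 2. Kelston wins 2–1.
Ralston–Marwick: Ralston 2–1.
Ralston–Fairlea: Ralston 2–1.
Kelston vs Marwick: Marwick, 2–1.
Kelston vs Fairlea: Kelston wins 2–1.
Marwick vs Fairlea: Fairlea, 2–1.
Every city loses at least once (Ostley loses to Ralston; Ralston loses to Kelston; Kelston loses to Marwick; Marwick loses to Ralston; Fairlea loses to Ralston). The majority relation contains the cycle Ralston → Marwick → Kelston → Ralston, so there is no Condorcet winner.

none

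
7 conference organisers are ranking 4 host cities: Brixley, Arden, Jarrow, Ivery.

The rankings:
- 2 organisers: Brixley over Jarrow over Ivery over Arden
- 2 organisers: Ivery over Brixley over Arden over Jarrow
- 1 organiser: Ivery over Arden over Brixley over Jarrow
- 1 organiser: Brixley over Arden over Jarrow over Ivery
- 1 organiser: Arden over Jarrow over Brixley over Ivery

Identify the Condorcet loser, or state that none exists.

none

Head-to-head results (7 organisers):
Brixley vs Arden: 5 to 2, Brixley.
Brixley–Jarrow: Brixley 6–1.
Brixley vs Ivery: Brixley wins 4–3.
Arden vs Jarrow: 5 to 2, Arden.
Arden vs Ivery: 2 to 5, Ivery.
Jarrow vs Ivery: Jarrow wins 4–3.
No city is winless: Brixley beats Arden; Arden beats Jarrow; Jarrow beats Ivery; Ivery beats Arden. There is no Condorcet loser.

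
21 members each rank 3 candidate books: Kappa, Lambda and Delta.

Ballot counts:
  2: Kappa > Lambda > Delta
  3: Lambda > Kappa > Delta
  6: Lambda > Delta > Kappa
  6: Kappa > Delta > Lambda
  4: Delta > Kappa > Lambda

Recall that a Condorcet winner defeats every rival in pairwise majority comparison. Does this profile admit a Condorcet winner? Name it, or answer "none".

Pairwise majorities:
Kappa vs Lambda: Kappa, 12–9.
Kappa vs Delta: Kappa wins 11–10.
Lambda vs Delta: Lambda wins 11–10.
Kappa beats each of Lambda, Delta — Kappa is the Condorcet winner.

Kappa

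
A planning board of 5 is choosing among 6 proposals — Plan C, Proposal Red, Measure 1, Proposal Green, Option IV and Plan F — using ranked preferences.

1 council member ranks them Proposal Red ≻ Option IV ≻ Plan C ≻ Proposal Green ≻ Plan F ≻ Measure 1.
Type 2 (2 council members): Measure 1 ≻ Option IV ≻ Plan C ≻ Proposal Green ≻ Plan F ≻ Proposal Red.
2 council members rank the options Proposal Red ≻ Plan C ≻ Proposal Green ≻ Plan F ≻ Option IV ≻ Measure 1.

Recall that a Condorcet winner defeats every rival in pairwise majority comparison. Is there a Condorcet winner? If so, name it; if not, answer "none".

Proposal Red

Check each pair by majority over 5 ballots:
Plan C vs Proposal Red: 2 to 3, Proposal Red.
Plan C vs Measure 1: 1+2 = 3 for Plan C, 2 for Measure 1 — Plan C by 3–2.
Plan C vs Proposal Green: Plan C preferred on 1+2+2 = 5 ballots; Plan C wins 5–0.
Plan C vs Option IV: Plan C preferred on 2 ballots; Option IV wins 3–2.
Plan C vs Plan F: 5 to 0, Plan C.
Proposal Red vs Measure 1: 1+2 = 3 for Proposal Red, 2 for Measure 1 — Proposal Red by 3–2.
Proposal Red vs Proposal Green: 3 to 2, Proposal Red.
Proposal Red vs Option IV: Proposal Red is ranked higher on 1+2 = 3 ballots, Option IV on 2. Proposal Red wins 3–2.
Proposal Red vs Plan F: Proposal Red is ranked higher on 1+2 = 3 ballots, Plan F on 2. Proposal Red wins 3–2.
Measure 1 vs Proposal Green: Measure 1 is ranked higher on 2 ballots, Proposal Green on 3. Proposal Green wins 3–2.
Measure 1 vs Option IV: Measure 1 is ranked higher on 2 ballots, Option IV on 3. Option IV wins 3–2.
Measure 1 vs Plan F: 2 for Measure 1, 3 for Plan F — Plan F by 3–2.
Proposal Green vs Option IV: 2 to 3, Option IV.
Proposal Green vs Plan F: Proposal Green preferred on 1+2+2 = 5 ballots; Proposal Green wins 5–0.
Option IV vs Plan F: Option IV preferred on 1+2 = 3 ballots; Option IV wins 3–2.
Proposal Red defeats every rival head-to-head and is the Condorcet winner.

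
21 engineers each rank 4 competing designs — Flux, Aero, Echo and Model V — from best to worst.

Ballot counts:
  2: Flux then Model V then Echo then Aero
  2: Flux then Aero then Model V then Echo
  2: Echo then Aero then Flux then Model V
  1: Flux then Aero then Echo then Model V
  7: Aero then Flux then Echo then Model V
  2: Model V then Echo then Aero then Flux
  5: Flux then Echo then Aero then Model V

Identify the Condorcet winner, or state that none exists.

Pairwise majorities:
Flux vs Aero: Flux is ranked higher on 2+2+1+5 = 10 ballots, Aero on 11. Aero wins 11–10.
Flux vs Echo: Flux, 17–4.
Flux vs Model V: 2+2+2+1+7+5 = 19 for Flux, 2 for Model V — Flux by 19–2.
Aero vs Echo: Echo, 11–10.
Aero vs Model V: Aero is ranked higher on 2+2+1+7+5 = 17 ballots, Model V on 4. Aero wins 17–4.
Echo vs Model V: Echo wins 15–6.
Every design loses at least once (Flux loses to Aero; Aero loses to Echo; Echo loses to Flux; Model V loses to Flux). The majority relation contains the cycle Flux → Echo → Aero → Flux, so there is no Condorcet winner.

none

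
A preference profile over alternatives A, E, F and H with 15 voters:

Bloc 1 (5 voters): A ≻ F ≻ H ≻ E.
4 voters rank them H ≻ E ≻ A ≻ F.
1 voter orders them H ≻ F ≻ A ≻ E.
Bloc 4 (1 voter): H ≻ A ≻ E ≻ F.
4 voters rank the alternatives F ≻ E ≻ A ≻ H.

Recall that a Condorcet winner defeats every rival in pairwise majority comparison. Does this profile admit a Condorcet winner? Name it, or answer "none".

Check each pair by majority over 15 ballots:
A vs E: E wins 8–7.
A vs F: A, 10–5.
A vs H: A is ranked higher on 5+4 = 9 ballots, H on 6. A wins 9–6.
E vs F: F, 10–5.
E vs H: H, 11–4.
F vs H: 9 to 6, F.
Every alternative loses at least once (A loses to E; E loses to F; F loses to A; H loses to A). The majority relation contains the cycle A beats F beats E beats A, so there is no Condorcet winner.

none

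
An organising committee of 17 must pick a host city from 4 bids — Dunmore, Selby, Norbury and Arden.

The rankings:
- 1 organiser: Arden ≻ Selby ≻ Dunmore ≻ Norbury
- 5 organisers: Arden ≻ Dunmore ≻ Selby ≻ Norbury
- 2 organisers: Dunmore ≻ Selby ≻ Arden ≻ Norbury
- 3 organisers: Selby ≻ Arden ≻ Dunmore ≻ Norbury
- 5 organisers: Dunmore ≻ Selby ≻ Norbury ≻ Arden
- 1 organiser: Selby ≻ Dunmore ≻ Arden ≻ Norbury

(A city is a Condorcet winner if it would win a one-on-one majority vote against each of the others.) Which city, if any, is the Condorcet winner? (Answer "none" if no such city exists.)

none

Head-to-head results (17 organisers):
Dunmore vs Selby: 5+2+5 = 12 for Dunmore, 5 for Selby — Dunmore by 12–5.
Dunmore vs Norbury: 17 to 0, Dunmore.
Dunmore vs Arden: 8 to 9, Arden.
Selby vs Norbury: Selby preferred on 1+5+2+3+5+1 = 17 ballots; Selby wins 17–0.
Selby vs Arden: Selby is ranked higher on 2+3+5+1 = 11 ballots, Arden on 6. Selby wins 11–6.
Norbury vs Arden: Norbury is ranked higher on 5 ballots, Arden on 12. Arden wins 12–5.
Each city drops at least one matchup (Dunmore loses to Arden; Selby loses to Dunmore; Norbury loses to Dunmore; Arden loses to Selby); the cycle Dunmore beats Selby beats Arden beats Dunmore rules out a Condorcet winner.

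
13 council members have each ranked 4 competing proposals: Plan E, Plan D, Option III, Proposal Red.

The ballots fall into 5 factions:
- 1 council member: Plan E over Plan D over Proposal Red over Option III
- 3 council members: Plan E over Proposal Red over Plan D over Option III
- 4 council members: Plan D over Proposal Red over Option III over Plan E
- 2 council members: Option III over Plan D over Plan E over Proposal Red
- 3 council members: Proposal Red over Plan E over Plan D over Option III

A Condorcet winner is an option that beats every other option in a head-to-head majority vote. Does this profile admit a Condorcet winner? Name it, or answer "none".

Check each pair by majority over 13 ballots:
Plan E vs Plan D: 7 to 6, Plan E.
Plan E vs Option III: Plan E is ranked higher on 1+3+3 = 7 ballots, Option III on 6. Plan E wins 7–6.
Plan E vs Proposal Red: 6 to 7, Proposal Red.
Plan D vs Option III: Plan D is ranked higher on 1+3+4+3 = 11 ballots, Option III on 2. Plan D wins 11–2.
Plan D vs Proposal Red: 1+4+2 = 7 for Plan D, 6 for Proposal Red — Plan D by 7–6.
Option III vs Proposal Red: 2 for Option III, 11 for Proposal Red — Proposal Red by 11–2.
No option is unbeaten: Plan E loses to Proposal Red; Plan D loses to Plan E; Option III loses to Plan E; Proposal Red loses to Plan D. In particular Plan E beats Plan D beats Proposal Red beats Plan E is a majority cycle — no Condorcet winner exists.

none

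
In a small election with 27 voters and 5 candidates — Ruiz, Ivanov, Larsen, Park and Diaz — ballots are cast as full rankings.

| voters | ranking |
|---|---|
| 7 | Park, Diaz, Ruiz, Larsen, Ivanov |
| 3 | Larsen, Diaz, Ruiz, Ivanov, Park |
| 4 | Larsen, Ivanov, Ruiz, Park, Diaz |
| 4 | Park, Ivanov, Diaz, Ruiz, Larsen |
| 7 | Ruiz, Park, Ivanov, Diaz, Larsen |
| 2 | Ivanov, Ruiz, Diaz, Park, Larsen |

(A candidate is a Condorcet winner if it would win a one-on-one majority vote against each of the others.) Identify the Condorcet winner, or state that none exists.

Pairwise majorities:
Ruiz vs Ivanov: 17 to 10, Ruiz.
Ruiz vs Larsen: Ruiz preferred on 7+4+7+2 = 20 ballots; Ruiz wins 20–7.
Ruiz vs Park: Ruiz is ranked higher on 3+4+7+2 = 16 ballots, Park on 11. Ruiz wins 16–11.
Ruiz vs Diaz: 4+7+2 = 13 for Ruiz, 14 for Diaz — Diaz by 14–13.
Ivanov vs Larsen: Ivanov is ranked higher on 4+7+2 = 13 ballots, Larsen on 14. Larsen wins 14–13.
Ivanov vs Park: Ivanov preferred on 3+4+2 = 9 ballots; Park wins 18–9.
Ivanov vs Diaz: 17 to 10, Ivanov.
Larsen vs Park: Larsen preferred on 3+4 = 7 ballots; Park wins 20–7.
Larsen vs Diaz: 3+4 = 7 for Larsen, 20 for Diaz — Diaz by 20–7.
Park vs Diaz: 7+4+4+7 = 22 for Park, 5 for Diaz — Park by 22–5.
Every candidate loses at least once (Ruiz loses to Diaz; Ivanov loses to Ruiz; Larsen loses to Ruiz; Park loses to Ruiz; Diaz loses to Ivanov). The majority relation contains the cycle Ruiz beats Ivanov beats Diaz beats Ruiz, so there is no Condorcet winner.

none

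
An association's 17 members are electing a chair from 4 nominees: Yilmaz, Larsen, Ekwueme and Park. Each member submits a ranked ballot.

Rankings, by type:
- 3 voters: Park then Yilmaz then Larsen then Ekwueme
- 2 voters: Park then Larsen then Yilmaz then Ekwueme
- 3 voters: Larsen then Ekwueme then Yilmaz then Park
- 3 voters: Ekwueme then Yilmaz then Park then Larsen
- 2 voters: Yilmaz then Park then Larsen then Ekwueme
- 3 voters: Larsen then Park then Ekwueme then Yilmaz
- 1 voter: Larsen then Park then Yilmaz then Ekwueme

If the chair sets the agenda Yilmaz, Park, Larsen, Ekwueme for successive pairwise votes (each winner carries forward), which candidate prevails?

Round 1: Yilmaz vs Park — 8–9, Park advances.
Round 2: Park vs Larsen — 10–7, Park advances.
Round 3: Park vs Ekwueme — 11–6, Park advances.
The agenda winner is Park.

Park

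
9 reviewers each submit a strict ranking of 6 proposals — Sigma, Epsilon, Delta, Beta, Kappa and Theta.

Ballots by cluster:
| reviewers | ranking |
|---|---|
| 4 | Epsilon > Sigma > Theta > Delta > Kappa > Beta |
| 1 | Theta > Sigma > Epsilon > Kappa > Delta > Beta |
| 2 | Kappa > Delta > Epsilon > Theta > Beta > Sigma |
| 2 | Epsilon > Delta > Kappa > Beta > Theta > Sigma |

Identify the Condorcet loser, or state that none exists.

Pairwise majorities:
Sigma vs Epsilon: 1 for Sigma, 8 for Epsilon — Epsilon by 8–1.
Sigma vs Delta: 5 to 4, Sigma.
Sigma vs Beta: Sigma is ranked higher on 4+1 = 5 ballots, Beta on 4. Sigma wins 5–4.
Sigma vs Kappa: Sigma is ranked higher on 4+1 = 5 ballots, Kappa on 4. Sigma wins 5–4.
Sigma–Theta: Theta 5–4.
Epsilon vs Delta: Epsilon, 7–2.
Epsilon vs Beta: Epsilon preferred on 4+1+2+2 = 9 ballots; Epsilon wins 9–0.
Epsilon vs Kappa: 4+1+2 = 7 for Epsilon, 2 for Kappa — Epsilon by 7–2.
Epsilon vs Theta: Epsilon, 8–1.
Delta vs Beta: Delta preferred on 4+1+2+2 = 9 ballots; Delta wins 9–0.
Delta–Kappa: Delta 6–3.
Delta vs Theta: Delta is ranked higher on 2+2 = 4 ballots, Theta on 5. Theta wins 5–4.
Beta vs Kappa: 0 for Beta, 9 for Kappa — Kappa by 9–0.
Beta vs Theta: 2 for Beta, 7 for Theta — Theta by 7–2.
Kappa vs Theta: 2+2 = 4 for Kappa, 5 for Theta — Theta by 5–4.
Beta loses to every other project — it is the Condorcet loser.

Beta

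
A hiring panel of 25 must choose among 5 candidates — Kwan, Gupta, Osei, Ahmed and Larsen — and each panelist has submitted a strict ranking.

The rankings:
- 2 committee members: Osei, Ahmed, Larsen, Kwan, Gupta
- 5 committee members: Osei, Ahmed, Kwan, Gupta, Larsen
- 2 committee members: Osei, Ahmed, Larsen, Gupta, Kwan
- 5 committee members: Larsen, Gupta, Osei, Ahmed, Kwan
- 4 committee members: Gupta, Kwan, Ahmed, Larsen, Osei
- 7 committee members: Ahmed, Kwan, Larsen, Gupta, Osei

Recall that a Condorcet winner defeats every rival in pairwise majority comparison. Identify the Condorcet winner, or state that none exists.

none

Check each pair by majority over 25 ballots:
Kwan–Gupta: Kwan 14–11.
Kwan–Osei: Osei 14–11.
Kwan vs Ahmed: Ahmed, 21–4.
Kwan–Larsen: Kwan 16–9.
Gupta vs Osei: Gupta, 16–9.
Gupta vs Ahmed: Ahmed, 16–9.
Gupta vs Larsen: Larsen, 16–9.
Osei–Ahmed: Osei 14–11.
Osei vs Larsen: Larsen wins 16–9.
Ahmed–Larsen: Ahmed 20–5.
Every candidate loses at least once (Kwan loses to Osei; Gupta loses to Kwan; Osei loses to Gupta; Ahmed loses to Osei; Larsen loses to Kwan). The majority relation contains the cycle Kwan beats Gupta beats Osei beats Kwan, so there is no Condorcet winner.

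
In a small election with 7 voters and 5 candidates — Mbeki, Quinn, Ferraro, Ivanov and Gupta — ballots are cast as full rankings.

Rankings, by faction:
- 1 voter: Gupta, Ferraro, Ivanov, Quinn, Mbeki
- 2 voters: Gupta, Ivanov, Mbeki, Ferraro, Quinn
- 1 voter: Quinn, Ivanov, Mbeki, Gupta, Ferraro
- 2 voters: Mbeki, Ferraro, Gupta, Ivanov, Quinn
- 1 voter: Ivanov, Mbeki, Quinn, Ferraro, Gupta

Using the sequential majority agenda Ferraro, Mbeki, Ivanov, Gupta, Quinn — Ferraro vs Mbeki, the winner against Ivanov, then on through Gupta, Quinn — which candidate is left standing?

Gupta

Round 1: Ferraro vs Mbeki — 1–6, Mbeki advances.
Round 2: Mbeki vs Ivanov — 2–5, Ivanov advances.
Round 3: Ivanov vs Gupta — 2–5, Gupta advances.
Round 4: Gupta vs Quinn — 5–2, Gupta advances.
Gupta survives the agenda.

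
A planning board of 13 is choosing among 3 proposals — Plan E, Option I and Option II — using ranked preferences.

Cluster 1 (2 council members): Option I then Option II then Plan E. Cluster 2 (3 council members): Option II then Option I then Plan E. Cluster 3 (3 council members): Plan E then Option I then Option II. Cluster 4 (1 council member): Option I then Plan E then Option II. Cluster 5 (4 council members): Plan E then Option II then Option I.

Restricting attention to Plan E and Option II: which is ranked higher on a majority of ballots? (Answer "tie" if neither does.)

Plan E

Ballots ranking Plan E above Option II: 3 + 1 + 4 = 8.
Ballots ranking Option II above Plan E: 13 − 8 = 5.
Plan E wins the head-to-head 8–5.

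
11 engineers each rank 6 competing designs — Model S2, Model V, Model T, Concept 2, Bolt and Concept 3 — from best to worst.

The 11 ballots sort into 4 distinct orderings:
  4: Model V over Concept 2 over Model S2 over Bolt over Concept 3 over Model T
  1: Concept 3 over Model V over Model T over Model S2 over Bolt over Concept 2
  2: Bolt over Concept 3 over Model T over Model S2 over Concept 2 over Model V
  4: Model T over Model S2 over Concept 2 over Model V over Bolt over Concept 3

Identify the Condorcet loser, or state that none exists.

none

Pairwise majorities:
Model S2–Model V: Model S2 6–5.
Model S2–Model T: Model T 7–4.
Model S2 vs Concept 2: Model S2 is ranked higher on 1+2+4 = 7 ballots, Concept 2 on 4. Model S2 wins 7–4.
Model S2–Bolt: Model S2 9–2.
Model S2 vs Concept 3: Model S2 wins 8–3.
Model V vs Model T: Model T, 6–5.
Model V vs Concept 2: Model V preferred on 4+1 = 5 ballots; Concept 2 wins 6–5.
Model V–Bolt: Model V 9–2.
Model V vs Concept 3: Model V is ranked higher on 4+4 = 8 ballots, Concept 3 on 3. Model V wins 8–3.
Model T–Concept 2: Model T 7–4.
Model T vs Bolt: Bolt, 6–5.
Model T vs Concept 3: Model T preferred on 4 ballots; Concept 3 wins 7–4.
Concept 2 vs Bolt: Concept 2 is ranked higher on 4+4 = 8 ballots, Bolt on 3. Concept 2 wins 8–3.
Concept 2 vs Concept 3: Concept 2 preferred on 4+4 = 8 ballots; Concept 2 wins 8–3.
Bolt vs Concept 3: Bolt, 10–1.
Every design wins at least one matchup (Model S2 beats Model V; Model V beats Bolt; Model T beats Model S2; Concept 2 beats Model V; Bolt beats Model T; Concept 3 beats Model T), so there is no Condorcet loser.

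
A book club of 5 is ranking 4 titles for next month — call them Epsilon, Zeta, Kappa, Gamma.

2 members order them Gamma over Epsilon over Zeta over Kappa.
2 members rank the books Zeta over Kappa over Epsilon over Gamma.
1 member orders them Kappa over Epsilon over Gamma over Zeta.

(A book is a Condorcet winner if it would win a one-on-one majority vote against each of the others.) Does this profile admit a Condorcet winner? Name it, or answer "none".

none

Check each pair by majority over 5 ballots:
Epsilon vs Zeta: Epsilon preferred on 2+1 = 3 ballots; Epsilon wins 3–2.
Epsilon vs Kappa: Epsilon is ranked higher on 2 ballots, Kappa on 3. Kappa wins 3–2.
Epsilon vs Gamma: Epsilon preferred on 2+1 = 3 ballots; Epsilon wins 3–2.
Zeta vs Kappa: 4 to 1, Zeta.
Zeta vs Gamma: Zeta preferred on 2 ballots; Gamma wins 3–2.
Kappa vs Gamma: 2+1 = 3 for Kappa, 2 for Gamma — Kappa by 3–2.
Each book drops at least one matchup (Epsilon loses to Kappa; Zeta loses to Epsilon; Kappa loses to Zeta; Gamma loses to Epsilon); the cycle Epsilon → Zeta → Kappa → Epsilon rules out a Condorcet winner.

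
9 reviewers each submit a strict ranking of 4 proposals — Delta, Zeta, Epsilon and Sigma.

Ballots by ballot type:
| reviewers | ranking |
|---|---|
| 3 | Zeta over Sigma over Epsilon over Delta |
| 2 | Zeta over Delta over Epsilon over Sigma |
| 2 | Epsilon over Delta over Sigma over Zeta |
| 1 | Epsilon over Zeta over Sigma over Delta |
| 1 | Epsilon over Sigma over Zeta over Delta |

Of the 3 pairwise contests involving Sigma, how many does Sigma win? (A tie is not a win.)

1

Sigma against each rival (9 reviewers):
Sigma–Delta: Sigma 5–4.
Sigma vs Zeta: Zeta, 6–3.
Sigma–Epsilon: Epsilon 6–3.
Sigma beats Delta; loses to Zeta, Epsilon — 1 pairwise win.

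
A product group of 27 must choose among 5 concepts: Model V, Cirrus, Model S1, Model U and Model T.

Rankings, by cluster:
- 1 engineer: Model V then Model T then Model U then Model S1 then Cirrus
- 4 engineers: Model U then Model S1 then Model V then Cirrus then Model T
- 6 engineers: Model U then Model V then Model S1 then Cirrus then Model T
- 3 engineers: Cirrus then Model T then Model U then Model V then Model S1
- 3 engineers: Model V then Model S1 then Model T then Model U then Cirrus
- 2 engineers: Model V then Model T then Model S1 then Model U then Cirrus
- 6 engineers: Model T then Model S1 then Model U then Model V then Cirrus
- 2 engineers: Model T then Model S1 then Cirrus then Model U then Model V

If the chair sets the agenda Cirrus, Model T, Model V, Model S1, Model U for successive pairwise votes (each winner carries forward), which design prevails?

Round 1: Cirrus vs Model T — 13–14, Model T advances.
Round 2: Model T vs Model V — 11–16, Model V advances.
Round 3: Model V vs Model S1 — 15–12, Model V advances.
Round 4: Model V vs Model U — 6–21, Model U advances.
Model U survives the agenda.

Model U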